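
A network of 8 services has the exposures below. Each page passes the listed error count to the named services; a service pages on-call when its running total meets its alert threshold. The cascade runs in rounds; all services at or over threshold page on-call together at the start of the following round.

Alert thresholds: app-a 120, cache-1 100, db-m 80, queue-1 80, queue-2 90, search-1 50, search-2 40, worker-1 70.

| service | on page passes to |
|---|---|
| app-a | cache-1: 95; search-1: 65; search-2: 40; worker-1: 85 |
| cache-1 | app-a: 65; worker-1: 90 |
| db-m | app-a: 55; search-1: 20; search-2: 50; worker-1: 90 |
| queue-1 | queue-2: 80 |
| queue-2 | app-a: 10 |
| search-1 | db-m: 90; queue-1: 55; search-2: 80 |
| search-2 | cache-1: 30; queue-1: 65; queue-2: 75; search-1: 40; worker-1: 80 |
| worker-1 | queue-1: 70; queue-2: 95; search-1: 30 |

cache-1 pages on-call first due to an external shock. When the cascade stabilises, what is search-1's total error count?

Round 1 — cache-1 pages on-call (initial).
  app-a: +65 → 65 < 120
  worker-1: +90 → 90 ≥ 70
Round 2 — worker-1 pages on-call.
  queue-1: +70 → 70 < 80
  queue-2: +95 → 95 ≥ 90
  search-1: +30 → 30 < 50
Round 3 — queue-2 pages on-call.
  app-a: +10 → 75 < 120
No further pages.

30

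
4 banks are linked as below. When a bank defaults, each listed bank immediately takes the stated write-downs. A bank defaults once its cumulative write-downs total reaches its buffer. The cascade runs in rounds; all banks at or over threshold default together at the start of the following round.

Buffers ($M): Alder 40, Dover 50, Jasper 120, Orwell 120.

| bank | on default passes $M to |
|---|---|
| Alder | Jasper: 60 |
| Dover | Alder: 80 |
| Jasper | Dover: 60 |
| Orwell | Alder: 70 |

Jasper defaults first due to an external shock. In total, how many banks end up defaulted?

3

Round 1 — Jasper defaults (initial).
  Dover: +60 → 60 ≥ 50
Round 2 — Dover defaults.
  Alder: +80 → 80 ≥ 40
Round 3 — Alder defaults.
No further defaults.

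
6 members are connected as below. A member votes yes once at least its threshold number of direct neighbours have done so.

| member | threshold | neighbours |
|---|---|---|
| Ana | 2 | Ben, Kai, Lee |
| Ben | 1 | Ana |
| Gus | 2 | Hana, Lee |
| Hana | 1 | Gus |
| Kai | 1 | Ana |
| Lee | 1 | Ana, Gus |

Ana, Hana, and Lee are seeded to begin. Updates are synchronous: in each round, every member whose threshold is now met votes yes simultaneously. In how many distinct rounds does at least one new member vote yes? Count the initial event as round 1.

2

Round 1 — Ana, Hana, Lee vote yes (initial).
Round 2 — checking thresholds:
  Ben: 1 of 1 neighbours ≥ 1, votes yes.
  Gus: 2 of 2 neighbours ≥ 2, votes yes.
  Kai: 1 of 1 neighbours ≥ 1, votes yes.
Round 3 — no new yes votes; cascade stops.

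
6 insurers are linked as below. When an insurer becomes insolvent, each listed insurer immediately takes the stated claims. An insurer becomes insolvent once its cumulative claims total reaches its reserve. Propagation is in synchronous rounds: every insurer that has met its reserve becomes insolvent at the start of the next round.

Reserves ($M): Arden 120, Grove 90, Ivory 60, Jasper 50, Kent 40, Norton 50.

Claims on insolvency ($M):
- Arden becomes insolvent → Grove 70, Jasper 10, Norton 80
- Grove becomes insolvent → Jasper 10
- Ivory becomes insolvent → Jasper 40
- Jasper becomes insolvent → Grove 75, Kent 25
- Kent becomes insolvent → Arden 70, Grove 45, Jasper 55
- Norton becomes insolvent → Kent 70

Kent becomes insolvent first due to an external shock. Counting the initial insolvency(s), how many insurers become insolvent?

3

Round 1 — Kent becomes insolvent (initial).
  Arden: +70 → 70 < 120
  Grove: +45 → 45 < 90
  Jasper: +55 → 55 ≥ 50
Round 2 — Jasper becomes insolvent.
  Grove: +75 → 120 ≥ 90
Round 3 — Grove becomes insolvent.
No further insolvencies.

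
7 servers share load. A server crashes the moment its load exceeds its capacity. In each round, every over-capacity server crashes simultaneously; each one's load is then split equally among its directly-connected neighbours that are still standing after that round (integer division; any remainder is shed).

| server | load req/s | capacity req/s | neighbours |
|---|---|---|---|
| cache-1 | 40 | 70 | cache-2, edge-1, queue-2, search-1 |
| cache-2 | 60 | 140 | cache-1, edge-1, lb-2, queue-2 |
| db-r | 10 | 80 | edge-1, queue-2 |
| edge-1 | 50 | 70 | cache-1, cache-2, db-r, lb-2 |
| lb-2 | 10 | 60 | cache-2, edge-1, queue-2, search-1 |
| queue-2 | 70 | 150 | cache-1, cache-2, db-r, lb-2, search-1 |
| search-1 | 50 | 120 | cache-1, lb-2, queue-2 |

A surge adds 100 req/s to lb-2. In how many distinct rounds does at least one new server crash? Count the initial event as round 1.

2

Round 1 — lb-2 at 110 > 60. lb-2 crashes.
  lb-2 sheds 110 req/s to cache-2, edge-1, queue-2, search-1: 27 each (2 lost).
    cache-2: 60+27 = 87 ≤ 140
    edge-1: 50+27 = 77 > 70
    queue-2: 70+27 = 97 ≤ 150
    search-1: 50+27 = 77 ≤ 120
Round 2 — edge-1 crashes.
  edge-1 sheds 77 req/s to cache-1, cache-2, db-r: 25 each (2 lost).
    cache-1: 40+25 = 65 ≤ 70
    cache-2: 87+25 = 112 ≤ 140
    db-r: 10+25 = 35 ≤ 80
No further crashes.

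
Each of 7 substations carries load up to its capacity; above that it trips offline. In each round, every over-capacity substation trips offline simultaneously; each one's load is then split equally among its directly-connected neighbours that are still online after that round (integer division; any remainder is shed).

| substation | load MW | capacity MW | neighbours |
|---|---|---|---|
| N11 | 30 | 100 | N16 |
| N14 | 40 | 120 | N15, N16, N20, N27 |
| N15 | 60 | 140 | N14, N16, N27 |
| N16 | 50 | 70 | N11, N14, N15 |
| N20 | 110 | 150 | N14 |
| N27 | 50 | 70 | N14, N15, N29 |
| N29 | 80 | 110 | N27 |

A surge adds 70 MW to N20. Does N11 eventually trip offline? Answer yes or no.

Round 1 — N20 at 180 > 150. N20 trips offline.
  N20 sheds 180 MW to N14: 180 each.
    N14: 40+180 = 220 > 120
Round 2 — N14 trips offline.
  N14 sheds 220 MW to N15, N16, N27: 73 each (1 lost).
    N15: 60+73 = 133 ≤ 140
    N16: 50+73 = 123 > 70
    N27: 50+73 = 123 > 70
Round 3 — N16, N27 trip offline.
  N16 sheds 123 MW to N11, N15: 61 each (1 lost).
    N11: 30+61 = 91 ≤ 100
    N15: 133+61 = 194 > 140
  N27 sheds 123 MW to N15, N29: 61 each (1 lost).
    N15: 194+61 = 255 > 140
    N29: 80+61 = 141 > 110
Round 4 — N15, N29 trip offline.
  N15 sheds 255 MW: no online neighbours, lost.
  N29 sheds 141 MW: no online neighbours, lost.
No further trips.

no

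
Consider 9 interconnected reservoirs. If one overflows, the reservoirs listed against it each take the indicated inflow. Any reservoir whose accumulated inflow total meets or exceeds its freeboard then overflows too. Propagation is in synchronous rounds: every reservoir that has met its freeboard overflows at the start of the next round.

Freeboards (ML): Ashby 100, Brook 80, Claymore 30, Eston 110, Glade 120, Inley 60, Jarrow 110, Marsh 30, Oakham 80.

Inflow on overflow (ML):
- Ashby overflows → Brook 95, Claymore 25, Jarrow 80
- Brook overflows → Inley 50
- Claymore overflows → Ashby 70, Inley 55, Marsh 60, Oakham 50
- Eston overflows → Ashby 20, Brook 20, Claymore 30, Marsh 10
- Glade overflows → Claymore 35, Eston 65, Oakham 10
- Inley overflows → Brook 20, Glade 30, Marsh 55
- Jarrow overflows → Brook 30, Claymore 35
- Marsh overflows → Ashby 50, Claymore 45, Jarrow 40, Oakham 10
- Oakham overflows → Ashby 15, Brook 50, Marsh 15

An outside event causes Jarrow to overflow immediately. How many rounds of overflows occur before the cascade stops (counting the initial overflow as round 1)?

6

Round 1 — Jarrow overflows (initial).
  Brook: +30 → 30 < 80
  Claymore: +35 → 35 ≥ 30
Round 2 — Claymore overflows.
  Ashby: +70 → 70 < 100
  Inley: +55 → 55 < 60
  Marsh: +60 → 60 ≥ 30
  Oakham: +50 → 50 < 80
Round 3 — Marsh overflows.
  Ashby: +50 → 120 ≥ 100
  Oakham: +10 → 60 < 80
Round 4 — Ashby overflows.
  Brook: +95 → 125 ≥ 80
Round 5 — Brook overflows.
  Inley: +50 → 105 ≥ 60
Round 6 — Inley overflows.
  Glade: +30 → 30 < 120
No further overflows.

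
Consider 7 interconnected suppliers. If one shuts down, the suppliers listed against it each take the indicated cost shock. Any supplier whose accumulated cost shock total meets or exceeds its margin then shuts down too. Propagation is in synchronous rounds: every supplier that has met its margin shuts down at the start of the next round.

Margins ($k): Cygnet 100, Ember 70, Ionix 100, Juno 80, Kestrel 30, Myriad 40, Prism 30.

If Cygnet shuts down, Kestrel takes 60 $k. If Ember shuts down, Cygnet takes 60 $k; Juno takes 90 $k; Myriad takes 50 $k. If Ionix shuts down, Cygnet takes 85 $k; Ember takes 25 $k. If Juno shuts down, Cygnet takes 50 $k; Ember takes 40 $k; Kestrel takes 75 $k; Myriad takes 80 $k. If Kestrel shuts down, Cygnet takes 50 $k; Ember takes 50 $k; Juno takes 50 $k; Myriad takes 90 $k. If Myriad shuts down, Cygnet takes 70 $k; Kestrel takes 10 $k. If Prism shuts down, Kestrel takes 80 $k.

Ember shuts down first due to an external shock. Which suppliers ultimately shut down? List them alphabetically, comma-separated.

Round 1 — Ember shuts down (initial).
  Cygnet: +60 → 60 < 100
  Juno: +90 → 90 ≥ 80
  Myriad: +50 → 50 ≥ 40
Round 2 — Juno, Myriad shut down.
  Cygnet: +50+70 → 180 ≥ 100
  Kestrel: +75+10 → 85 ≥ 30
Round 3 — Cygnet, Kestrel shut down.
No further shutdowns.

Cygnet, Ember, Juno, Kestrel, Myriad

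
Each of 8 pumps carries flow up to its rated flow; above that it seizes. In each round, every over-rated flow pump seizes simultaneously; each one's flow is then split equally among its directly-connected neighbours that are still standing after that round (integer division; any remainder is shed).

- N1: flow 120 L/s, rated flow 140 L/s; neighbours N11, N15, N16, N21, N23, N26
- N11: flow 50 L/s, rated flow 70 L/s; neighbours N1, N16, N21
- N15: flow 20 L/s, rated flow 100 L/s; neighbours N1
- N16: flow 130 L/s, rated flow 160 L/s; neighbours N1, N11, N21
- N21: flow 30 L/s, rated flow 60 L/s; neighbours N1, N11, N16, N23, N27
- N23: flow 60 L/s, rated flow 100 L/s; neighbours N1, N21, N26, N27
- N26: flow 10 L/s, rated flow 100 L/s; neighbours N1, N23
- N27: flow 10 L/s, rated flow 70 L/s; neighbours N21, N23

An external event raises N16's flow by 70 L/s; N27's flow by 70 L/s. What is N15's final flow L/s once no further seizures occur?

82

Round 1 — N16 at 200 > 160; N27 at 80 > 70. N16, N27 seize.
  N16 sheds 200 L/s to N1, N11, N21: 66 each (2 lost).
    N1: 120+66 = 186 > 140
    N11: 50+66 = 116 > 70
    N21: 30+66 = 96 > 60
  N27 sheds 80 L/s to N21, N23: 40 each.
    N21: 96+40 = 136 > 60
    N23: 60+40 = 100 ≤ 100
Round 2 — N1, N11, N21 seize.
  N1 sheds 186 L/s to N15, N23, N26: 62 each.
    N15: 20+62 = 82 ≤ 100
    N23: 100+62 = 162 > 100
    N26: 10+62 = 72 ≤ 100
  N11 sheds 116 L/s: no online neighbours, lost.
  N21 sheds 136 L/s to N23: 136 each.
    N23: 162+136 = 298 > 100
Round 3 — N23 seizes.
  N23 sheds 298 L/s to N26: 298 each.
    N26: 72+298 = 370 > 100
Round 4 — N26 seizes.
  N26 sheds 370 L/s: no online neighbours, lost.
No further seizures.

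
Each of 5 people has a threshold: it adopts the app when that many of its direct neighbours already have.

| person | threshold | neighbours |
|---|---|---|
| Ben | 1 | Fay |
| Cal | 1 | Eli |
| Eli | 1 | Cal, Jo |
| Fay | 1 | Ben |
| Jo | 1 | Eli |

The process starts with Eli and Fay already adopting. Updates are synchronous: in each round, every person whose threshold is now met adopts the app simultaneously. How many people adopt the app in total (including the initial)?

5

Round 1 — Eli, Fay adopt the app (initial).
Round 2 — checking thresholds:
  Ben: 1 of 1 neighbours ≥ 1, adopts the app.
  Cal: 1 of 1 neighbours ≥ 1, adopts the app.
  Jo: 1 of 1 neighbours ≥ 1, adopts the app.
Round 3 — no new adoptions; cascade stops.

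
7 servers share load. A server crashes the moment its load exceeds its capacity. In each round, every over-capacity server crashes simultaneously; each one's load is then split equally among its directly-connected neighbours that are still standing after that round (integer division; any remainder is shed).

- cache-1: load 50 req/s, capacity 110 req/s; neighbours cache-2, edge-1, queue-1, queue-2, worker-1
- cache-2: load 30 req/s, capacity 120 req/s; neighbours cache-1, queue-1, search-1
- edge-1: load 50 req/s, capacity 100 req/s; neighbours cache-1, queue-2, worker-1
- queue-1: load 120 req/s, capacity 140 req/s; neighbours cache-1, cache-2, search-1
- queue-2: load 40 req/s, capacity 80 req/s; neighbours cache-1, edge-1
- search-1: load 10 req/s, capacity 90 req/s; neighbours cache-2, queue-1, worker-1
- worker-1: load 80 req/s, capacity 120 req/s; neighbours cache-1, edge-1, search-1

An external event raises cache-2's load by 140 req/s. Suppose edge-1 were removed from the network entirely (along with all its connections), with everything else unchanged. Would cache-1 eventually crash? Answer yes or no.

yes

With edge-1 removed:
Round 1 — cache-2 at 170 > 120. cache-2 crashes.
  cache-2 sheds 170 req/s to cache-1, queue-1, search-1: 56 each (2 lost).
    cache-1: 50+56 = 106 ≤ 110
    queue-1: 120+56 = 176 > 140
    search-1: 10+56 = 66 ≤ 90
Round 2 — queue-1 crashes.
  queue-1 sheds 176 req/s to cache-1, search-1: 88 each.
    cache-1: 106+88 = 194 > 110
    search-1: 66+88 = 154 > 90
Round 3 — cache-1, search-1 crash.
  cache-1 sheds 194 req/s to queue-2, worker-1: 97 each.
    queue-2: 40+97 = 137 > 80
    worker-1: 80+97 = 177 > 120
  search-1 sheds 154 req/s to worker-1: 154 each.
    worker-1: 177+154 = 331 > 120
Round 4 — queue-2, worker-1 crash.
  queue-2 sheds 137 req/s: no online neighbours, lost.
  worker-1 sheds 331 req/s: no online neighbours, lost.
No further crashes.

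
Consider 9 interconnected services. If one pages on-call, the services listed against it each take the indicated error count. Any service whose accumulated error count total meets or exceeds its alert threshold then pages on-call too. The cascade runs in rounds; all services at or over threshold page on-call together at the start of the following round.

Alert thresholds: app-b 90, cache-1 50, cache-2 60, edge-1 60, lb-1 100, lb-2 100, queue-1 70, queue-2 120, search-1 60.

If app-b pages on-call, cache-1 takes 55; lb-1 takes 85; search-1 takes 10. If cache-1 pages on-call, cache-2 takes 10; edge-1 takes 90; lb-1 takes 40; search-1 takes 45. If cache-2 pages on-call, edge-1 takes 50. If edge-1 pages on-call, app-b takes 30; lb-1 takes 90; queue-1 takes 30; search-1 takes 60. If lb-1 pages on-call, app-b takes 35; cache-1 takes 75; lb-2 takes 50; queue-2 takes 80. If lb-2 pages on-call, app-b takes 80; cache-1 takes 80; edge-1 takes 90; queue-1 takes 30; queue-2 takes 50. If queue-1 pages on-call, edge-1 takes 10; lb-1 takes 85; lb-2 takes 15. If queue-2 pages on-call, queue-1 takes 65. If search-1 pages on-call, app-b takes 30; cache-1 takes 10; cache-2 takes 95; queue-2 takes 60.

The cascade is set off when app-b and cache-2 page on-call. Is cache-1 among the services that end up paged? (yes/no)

yes

Round 1 — app-b, cache-2 page on-call (initial).
  cache-1: +55 → 55 ≥ 50
  edge-1: +50 → 50 < 60
  lb-1: +85 → 85 < 100
  search-1: +10 → 10 < 60
Round 2 — cache-1 pages on-call.
  edge-1: +90 → 140 ≥ 60
  lb-1: +40 → 125 ≥ 100
  search-1: +45 → 55 < 60
Round 3 — edge-1, lb-1 page on-call.
  lb-2: +50 → 50 < 100
  queue-1: +30 → 30 < 70
  queue-2: +80 → 80 < 120
  search-1: +60 → 115 ≥ 60
Round 4 — search-1 pages on-call.
  queue-2: +60 → 140 ≥ 120
Round 5 — queue-2 pages on-call.
  queue-1: +65 → 95 ≥ 70
Round 6 — queue-1 pages on-call.
  lb-2: +15 → 65 < 100
No further pages.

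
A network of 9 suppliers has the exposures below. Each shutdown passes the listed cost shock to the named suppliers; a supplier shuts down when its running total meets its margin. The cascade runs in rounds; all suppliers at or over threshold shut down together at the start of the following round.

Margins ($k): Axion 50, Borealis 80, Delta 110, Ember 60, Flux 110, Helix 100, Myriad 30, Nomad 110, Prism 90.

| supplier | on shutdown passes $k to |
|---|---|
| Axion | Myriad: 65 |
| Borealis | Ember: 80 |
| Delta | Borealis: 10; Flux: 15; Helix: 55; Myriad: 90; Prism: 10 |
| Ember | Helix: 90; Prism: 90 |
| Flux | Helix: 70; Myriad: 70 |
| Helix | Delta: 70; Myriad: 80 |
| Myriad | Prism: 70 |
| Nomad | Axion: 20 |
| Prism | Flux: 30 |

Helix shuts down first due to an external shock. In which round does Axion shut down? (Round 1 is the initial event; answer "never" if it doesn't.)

never

Round 1 — Helix shuts down (initial).
  Delta: +70 → 70 < 110
  Myriad: +80 → 80 ≥ 30
Round 2 — Myriad shuts down.
  Prism: +70 → 70 < 90
No further shutdowns.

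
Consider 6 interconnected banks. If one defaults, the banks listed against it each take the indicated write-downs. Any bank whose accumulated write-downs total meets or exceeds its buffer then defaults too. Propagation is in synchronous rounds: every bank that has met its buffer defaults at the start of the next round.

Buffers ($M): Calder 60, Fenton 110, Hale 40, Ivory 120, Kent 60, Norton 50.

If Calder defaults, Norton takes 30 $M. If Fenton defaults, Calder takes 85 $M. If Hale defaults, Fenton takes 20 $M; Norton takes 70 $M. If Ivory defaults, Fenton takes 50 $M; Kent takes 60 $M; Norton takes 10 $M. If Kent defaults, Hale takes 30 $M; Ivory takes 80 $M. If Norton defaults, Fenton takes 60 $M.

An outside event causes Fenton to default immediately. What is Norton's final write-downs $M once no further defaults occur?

Round 1 — Fenton defaults (initial).
  Calder: +85 → 85 ≥ 60
Round 2 — Calder defaults.
  Norton: +30 → 30 < 50
No further defaults.

30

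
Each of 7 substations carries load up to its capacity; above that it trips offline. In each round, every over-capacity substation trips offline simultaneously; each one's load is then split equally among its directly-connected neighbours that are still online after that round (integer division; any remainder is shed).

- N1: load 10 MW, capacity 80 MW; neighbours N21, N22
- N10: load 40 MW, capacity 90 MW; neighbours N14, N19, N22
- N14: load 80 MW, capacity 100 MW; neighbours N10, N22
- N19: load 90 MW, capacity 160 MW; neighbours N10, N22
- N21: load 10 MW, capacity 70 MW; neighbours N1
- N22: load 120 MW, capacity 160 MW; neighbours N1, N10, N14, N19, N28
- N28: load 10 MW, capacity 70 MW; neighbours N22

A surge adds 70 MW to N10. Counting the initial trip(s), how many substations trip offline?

Round 1 — N10 at 110 > 90. N10 trips offline.
  N10 sheds 110 MW to N14, N19, N22: 36 each (2 lost).
    N14: 80+36 = 116 > 100
    N19: 90+36 = 126 ≤ 160
    N22: 120+36 = 156 ≤ 160
Round 2 — N14 trips offline.
  N14 sheds 116 MW to N22: 116 each.
    N22: 156+116 = 272 > 160
Round 3 — N22 trips offline.
  N22 sheds 272 MW to N1, N19, N28: 90 each (2 lost).
    N1: 10+90 = 100 > 80
    N19: 126+90 = 216 > 160
    N28: 10+90 = 100 > 70
Round 4 — N1, N19, N28 trip offline.
  N1 sheds 100 MW to N21: 100 each.
    N21: 10+100 = 110 > 70
  N19 sheds 216 MW: no online neighbours, lost.
  N28 sheds 100 MW: no online neighbours, lost.
Round 5 — N21 trips offline.
  N21 sheds 110 MW: no online neighbours, lost.
No further trips.

7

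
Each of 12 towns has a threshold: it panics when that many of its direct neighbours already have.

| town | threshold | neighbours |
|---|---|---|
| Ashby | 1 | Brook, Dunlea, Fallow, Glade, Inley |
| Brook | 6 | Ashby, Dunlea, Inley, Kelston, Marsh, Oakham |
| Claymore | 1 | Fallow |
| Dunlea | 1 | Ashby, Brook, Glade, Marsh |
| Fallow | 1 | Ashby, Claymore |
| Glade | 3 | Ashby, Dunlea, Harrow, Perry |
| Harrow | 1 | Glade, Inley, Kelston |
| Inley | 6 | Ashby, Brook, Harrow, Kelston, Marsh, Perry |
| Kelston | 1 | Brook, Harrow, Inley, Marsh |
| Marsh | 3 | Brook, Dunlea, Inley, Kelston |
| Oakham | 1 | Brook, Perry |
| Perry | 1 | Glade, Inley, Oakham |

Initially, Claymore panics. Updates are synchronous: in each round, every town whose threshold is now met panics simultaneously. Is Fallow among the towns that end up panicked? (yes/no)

Round 1 — Claymore panics (initial).
Round 2 — checking thresholds:
  Fallow: 1 of 2 neighbours ≥ 1, panics.
Round 3 — checking thresholds:
  Ashby: 1 of 5 neighbours ≥ 1, panics.
Round 4 — checking thresholds:
  Brook: 1 of 6 neighbours < 6, not yet.
  Dunlea: 1 of 4 neighbours ≥ 1, panics.
  Glade: 1 of 4 neighbours < 3, not yet.
  Inley: 1 of 6 neighbours < 6, not yet.
Round 5 — no new panics; cascade stops.

yes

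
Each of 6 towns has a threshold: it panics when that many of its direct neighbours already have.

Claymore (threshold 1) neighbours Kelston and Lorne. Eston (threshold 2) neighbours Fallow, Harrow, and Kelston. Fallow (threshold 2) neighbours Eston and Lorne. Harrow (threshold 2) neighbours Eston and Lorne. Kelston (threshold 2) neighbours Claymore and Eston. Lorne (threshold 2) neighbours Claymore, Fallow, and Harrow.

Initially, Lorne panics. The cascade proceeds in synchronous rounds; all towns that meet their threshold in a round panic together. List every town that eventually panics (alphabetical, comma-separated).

Round 1 — Lorne panics (initial).
Round 2 — checking thresholds:
  Claymore: 1 of 2 neighbours ≥ 1, panics.
  Fallow: 1 of 2 neighbours < 2, below threshold.
  Harrow: 1 of 2 neighbours < 2, below threshold.
Round 3 — no new panics; cascade stops.

Claymore, Lorne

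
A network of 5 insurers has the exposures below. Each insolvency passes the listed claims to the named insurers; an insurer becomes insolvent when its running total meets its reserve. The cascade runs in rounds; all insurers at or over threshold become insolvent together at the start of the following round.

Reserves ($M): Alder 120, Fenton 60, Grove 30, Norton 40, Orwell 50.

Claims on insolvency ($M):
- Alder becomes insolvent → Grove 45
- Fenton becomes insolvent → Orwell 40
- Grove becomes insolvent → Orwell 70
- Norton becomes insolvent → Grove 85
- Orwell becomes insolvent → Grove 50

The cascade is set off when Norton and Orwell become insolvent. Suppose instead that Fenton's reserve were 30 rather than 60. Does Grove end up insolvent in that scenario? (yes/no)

yes

With Fenton's reserve at 30:
Round 1 — Norton, Orwell become insolvent (initial).
  Grove: +85+50 → 135 ≥ 30
Round 2 — Grove becomes insolvent.
No further insolvencies.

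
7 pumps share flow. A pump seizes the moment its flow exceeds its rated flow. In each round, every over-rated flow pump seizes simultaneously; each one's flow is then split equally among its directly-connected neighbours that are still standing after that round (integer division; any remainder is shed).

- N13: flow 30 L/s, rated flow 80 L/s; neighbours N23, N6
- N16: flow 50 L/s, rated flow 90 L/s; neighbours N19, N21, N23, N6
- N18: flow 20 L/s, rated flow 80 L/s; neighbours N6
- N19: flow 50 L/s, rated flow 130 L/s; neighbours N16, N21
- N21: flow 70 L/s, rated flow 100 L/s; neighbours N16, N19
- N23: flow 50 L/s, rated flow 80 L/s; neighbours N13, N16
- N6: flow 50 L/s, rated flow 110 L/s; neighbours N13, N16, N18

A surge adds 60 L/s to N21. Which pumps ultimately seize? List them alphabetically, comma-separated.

Round 1 — N21 at 130 > 100. N21 seizes.
  N21 sheds 130 L/s to N16, N19: 65 each.
    N16: 50+65 = 115 > 90
    N19: 50+65 = 115 ≤ 130
Round 2 — N16 seizes.
  N16 sheds 115 L/s to N19, N23, N6: 38 each (1 lost).
    N19: 115+38 = 153 > 130
    N23: 50+38 = 88 > 80
    N6: 50+38 = 88 ≤ 110
Round 3 — N19, N23 seize.
  N19 sheds 153 L/s: no online neighbours, lost.
  N23 sheds 88 L/s to N13: 88 each.
    N13: 30+88 = 118 > 80
Round 4 — N13 seizes.
  N13 sheds 118 L/s to N6: 118 each.
    N6: 88+118 = 206 > 110
Round 5 — N6 seizes.
  N6 sheds 206 L/s to N18: 206 each.
    N18: 20+206 = 226 > 80
Round 6 — N18 seizes.
  N18 sheds 226 L/s: no online neighbours, lost.
No further seizures.

N13, N16, N18, N19, N21, N23, N6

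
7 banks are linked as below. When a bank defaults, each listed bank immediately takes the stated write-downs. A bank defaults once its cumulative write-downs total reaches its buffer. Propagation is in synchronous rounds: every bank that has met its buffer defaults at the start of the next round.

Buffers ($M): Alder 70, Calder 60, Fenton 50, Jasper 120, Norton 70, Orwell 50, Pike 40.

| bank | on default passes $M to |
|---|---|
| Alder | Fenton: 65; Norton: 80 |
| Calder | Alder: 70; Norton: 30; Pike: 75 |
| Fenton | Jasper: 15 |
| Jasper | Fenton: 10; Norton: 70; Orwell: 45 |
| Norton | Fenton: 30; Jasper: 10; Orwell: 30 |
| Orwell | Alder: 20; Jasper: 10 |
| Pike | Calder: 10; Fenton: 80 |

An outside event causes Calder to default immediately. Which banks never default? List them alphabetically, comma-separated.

Jasper, Orwell

Round 1 — Calder defaults (initial).
  Alder: +70 → 70 ≥ 70
  Norton: +30 → 30 < 70
  Pike: +75 → 75 ≥ 40
Round 2 — Alder, Pike default.
  Fenton: +65+80 → 145 ≥ 50
  Norton: +80 → 110 ≥ 70
Round 3 — Fenton, Norton default.
  Jasper: +15+10 → 25 < 120
  Orwell: +30 → 30 < 50
No further defaults.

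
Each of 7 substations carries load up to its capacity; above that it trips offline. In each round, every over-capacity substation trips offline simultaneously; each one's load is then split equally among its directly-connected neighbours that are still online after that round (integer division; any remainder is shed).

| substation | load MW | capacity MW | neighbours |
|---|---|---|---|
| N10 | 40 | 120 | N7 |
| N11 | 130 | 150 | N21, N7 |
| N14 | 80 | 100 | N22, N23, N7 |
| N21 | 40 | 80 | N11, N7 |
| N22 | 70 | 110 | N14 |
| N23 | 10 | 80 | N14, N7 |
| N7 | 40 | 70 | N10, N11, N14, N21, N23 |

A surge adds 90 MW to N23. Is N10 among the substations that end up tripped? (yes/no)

no

Round 1 — N23 at 100 > 80. N23 trips offline.
  N23 sheds 100 MW to N14, N7: 50 each.
    N14: 80+50 = 130 > 100
    N7: 40+50 = 90 > 70
Round 2 — N14, N7 trip offline.
  N14 sheds 130 MW to N22: 130 each.
    N22: 70+130 = 200 > 110
  N7 sheds 90 MW to N10, N11, N21: 30 each.
    N10: 40+30 = 70 ≤ 120
    N11: 130+30 = 160 > 150
    N21: 40+30 = 70 ≤ 80
Round 3 — N11, N22 trip offline.
  N11 sheds 160 MW to N21: 160 each.
    N21: 70+160 = 230 > 80
  N22 sheds 200 MW: no online neighbours, lost.
Round 4 — N21 trips offline.
  N21 sheds 230 MW: no online neighbours, lost.
No further trips.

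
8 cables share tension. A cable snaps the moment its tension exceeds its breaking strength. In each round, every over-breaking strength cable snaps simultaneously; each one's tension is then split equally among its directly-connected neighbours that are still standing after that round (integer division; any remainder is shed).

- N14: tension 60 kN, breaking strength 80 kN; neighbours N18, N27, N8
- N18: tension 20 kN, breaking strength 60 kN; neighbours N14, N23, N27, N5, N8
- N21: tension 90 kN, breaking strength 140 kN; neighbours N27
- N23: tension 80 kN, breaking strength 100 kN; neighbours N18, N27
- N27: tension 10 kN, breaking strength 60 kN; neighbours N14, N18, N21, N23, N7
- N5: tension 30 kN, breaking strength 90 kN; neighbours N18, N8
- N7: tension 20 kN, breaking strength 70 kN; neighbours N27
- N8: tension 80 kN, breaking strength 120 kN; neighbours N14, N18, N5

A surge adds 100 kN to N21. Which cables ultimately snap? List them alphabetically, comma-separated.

Round 1 — N21 at 190 > 140. N21 snaps.
  N21 sheds 190 kN to N27: 190 each.
    N27: 10+190 = 200 > 60
Round 2 — N27 snaps.
  N27 sheds 200 kN to N14, N18, N23, N7: 50 each.
    N14: 60+50 = 110 > 80
    N18: 20+50 = 70 > 60
    N23: 80+50 = 130 > 100
    N7: 20+50 = 70 ≤ 70
Round 3 — N14, N18, N23 snap.
  N14 sheds 110 kN to N8: 110 each.
    N8: 80+110 = 190 > 120
  N18 sheds 70 kN to N5, N8: 35 each.
    N5: 30+35 = 65 ≤ 90
    N8: 190+35 = 225 > 120
  N23 sheds 130 kN: no online neighbours, lost.
Round 4 — N8 snaps.
  N8 sheds 225 kN to N5: 225 each.
    N5: 65+225 = 290 > 90
Round 5 — N5 snaps.
  N5 sheds 290 kN: no online neighbours, lost.
No further breaks.

N14, N18, N21, N23, N27, N5, N8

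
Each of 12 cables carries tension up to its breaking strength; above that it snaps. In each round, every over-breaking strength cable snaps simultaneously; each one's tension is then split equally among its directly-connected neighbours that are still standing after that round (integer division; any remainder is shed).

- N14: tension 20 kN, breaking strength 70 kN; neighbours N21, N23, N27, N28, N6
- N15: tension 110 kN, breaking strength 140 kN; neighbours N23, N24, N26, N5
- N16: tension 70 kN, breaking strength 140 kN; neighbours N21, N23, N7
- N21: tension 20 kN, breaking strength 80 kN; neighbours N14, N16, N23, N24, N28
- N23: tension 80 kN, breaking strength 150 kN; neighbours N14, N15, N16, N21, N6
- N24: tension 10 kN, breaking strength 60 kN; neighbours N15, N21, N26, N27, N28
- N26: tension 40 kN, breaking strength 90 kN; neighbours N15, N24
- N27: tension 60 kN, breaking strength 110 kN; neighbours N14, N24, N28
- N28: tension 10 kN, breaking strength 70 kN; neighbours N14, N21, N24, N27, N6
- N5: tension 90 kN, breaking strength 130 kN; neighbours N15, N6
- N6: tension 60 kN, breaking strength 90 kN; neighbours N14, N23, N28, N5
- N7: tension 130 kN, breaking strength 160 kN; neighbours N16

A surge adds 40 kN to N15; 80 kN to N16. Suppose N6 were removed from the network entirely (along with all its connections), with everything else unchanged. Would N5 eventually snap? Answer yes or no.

no

With N6 removed:
Round 1 — N15 at 150 > 140; N16 at 150 > 140. N15, N16 snap.
  N15 sheds 150 kN to N23, N24, N26, N5: 37 each (2 lost).
    N23: 80+37 = 117 ≤ 150
    N24: 10+37 = 47 ≤ 60
    N26: 40+37 = 77 ≤ 90
    N5: 90+37 = 127 ≤ 130
  N16 sheds 150 kN to N21, N23, N7: 50 each.
    N21: 20+50 = 70 ≤ 80
    N23: 117+50 = 167 > 150
    N7: 130+50 = 180 > 160
Round 2 — N23, N7 snap.
  N23 sheds 167 kN to N14, N21: 83 each (1 lost).
    N14: 20+83 = 103 > 70
    N21: 70+83 = 153 > 80
  N7 sheds 180 kN: no online neighbours, lost.
Round 3 — N14, N21 snap.
  N14 sheds 103 kN to N27, N28: 51 each (1 lost).
    N27: 60+51 = 111 > 110
    N28: 10+51 = 61 ≤ 70
  N21 sheds 153 kN to N24, N28: 76 each (1 lost).
    N24: 47+76 = 123 > 60
    N28: 61+76 = 137 > 70
Round 4 — N24, N27, N28 snap.
  N24 sheds 123 kN to N26: 123 each.
    N26: 77+123 = 200 > 90
  N27 sheds 111 kN: no online neighbours, lost.
  N28 sheds 137 kN: no online neighbours, lost.
Round 5 — N26 snaps.
  N26 sheds 200 kN: no online neighbours, lost.
No further breaks.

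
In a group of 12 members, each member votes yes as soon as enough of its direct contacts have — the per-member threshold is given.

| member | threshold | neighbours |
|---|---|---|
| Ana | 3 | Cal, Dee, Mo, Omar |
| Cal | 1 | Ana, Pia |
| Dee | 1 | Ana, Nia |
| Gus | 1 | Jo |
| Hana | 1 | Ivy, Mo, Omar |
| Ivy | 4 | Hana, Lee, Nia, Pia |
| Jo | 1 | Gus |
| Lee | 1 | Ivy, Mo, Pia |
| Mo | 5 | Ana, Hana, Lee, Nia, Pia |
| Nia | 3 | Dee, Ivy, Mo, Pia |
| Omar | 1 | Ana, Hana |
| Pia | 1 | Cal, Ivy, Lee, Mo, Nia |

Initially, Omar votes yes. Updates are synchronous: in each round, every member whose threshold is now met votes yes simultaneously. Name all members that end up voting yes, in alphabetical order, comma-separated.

Hana, Omar

Round 1 — Omar votes yes (initial).
Round 2 — checking thresholds:
  Ana: 1 of 4 neighbours < 3, below threshold.
  Hana: 1 of 3 neighbours ≥ 1, votes yes.
Round 3 — no new yes votes; cascade stops.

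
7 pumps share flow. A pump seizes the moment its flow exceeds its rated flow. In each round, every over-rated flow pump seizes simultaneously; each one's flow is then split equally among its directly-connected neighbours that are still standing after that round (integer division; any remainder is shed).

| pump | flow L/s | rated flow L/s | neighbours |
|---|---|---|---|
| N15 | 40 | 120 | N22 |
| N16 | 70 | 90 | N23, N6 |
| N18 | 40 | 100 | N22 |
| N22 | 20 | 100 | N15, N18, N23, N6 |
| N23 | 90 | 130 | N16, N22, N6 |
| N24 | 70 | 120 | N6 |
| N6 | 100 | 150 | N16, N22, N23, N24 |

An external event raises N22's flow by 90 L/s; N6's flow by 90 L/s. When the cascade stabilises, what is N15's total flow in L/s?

Round 1 — N22 at 110 > 100; N6 at 190 > 150. N22, N6 seize.
  N22 sheds 110 L/s to N15, N18, N23: 36 each (2 lost).
    N15: 40+36 = 76 ≤ 120
    N18: 40+36 = 76 ≤ 100
    N23: 90+36 = 126 ≤ 130
  N6 sheds 190 L/s to N16, N23, N24: 63 each (1 lost).
    N16: 70+63 = 133 > 90
    N23: 126+63 = 189 > 130
    N24: 70+63 = 133 > 120
Round 2 — N16, N23, N24 seize.
  N16 sheds 133 L/s: no online neighbours, lost.
  N23 sheds 189 L/s: no online neighbours, lost.
  N24 sheds 133 L/s: no online neighbours, lost.
No further seizures.

76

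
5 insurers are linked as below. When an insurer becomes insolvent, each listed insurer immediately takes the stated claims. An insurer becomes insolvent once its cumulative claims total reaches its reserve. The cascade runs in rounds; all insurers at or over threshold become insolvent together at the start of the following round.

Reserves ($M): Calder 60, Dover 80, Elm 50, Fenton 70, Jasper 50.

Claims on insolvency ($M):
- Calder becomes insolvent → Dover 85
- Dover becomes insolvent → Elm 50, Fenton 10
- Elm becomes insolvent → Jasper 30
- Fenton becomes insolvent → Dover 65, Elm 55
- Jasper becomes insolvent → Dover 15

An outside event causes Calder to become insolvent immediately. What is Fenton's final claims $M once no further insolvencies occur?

Round 1 — Calder becomes insolvent (initial).
  Dover: +85 → 85 ≥ 80
Round 2 — Dover becomes insolvent.
  Elm: +50 → 50 ≥ 50
  Fenton: +10 → 10 < 70
Round 3 — Elm becomes insolvent.
  Jasper: +30 → 30 < 50
No further insolvencies.

10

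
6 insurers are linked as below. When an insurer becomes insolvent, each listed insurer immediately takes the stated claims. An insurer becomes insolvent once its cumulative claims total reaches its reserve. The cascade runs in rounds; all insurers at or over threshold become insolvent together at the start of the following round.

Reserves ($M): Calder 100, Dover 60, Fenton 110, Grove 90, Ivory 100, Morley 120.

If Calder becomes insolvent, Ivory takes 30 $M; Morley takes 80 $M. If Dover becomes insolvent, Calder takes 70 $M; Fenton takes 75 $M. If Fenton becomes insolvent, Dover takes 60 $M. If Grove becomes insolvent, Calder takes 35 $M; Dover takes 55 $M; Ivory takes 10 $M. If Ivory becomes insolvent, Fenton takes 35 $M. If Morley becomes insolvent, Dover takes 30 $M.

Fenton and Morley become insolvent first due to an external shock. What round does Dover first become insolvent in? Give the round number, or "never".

2

Round 1 — Fenton, Morley become insolvent (initial).
  Dover: +60+30 → 90 ≥ 60
Round 2 — Dover becomes insolvent.
  Calder: +70 → 70 < 100
No further insolvencies.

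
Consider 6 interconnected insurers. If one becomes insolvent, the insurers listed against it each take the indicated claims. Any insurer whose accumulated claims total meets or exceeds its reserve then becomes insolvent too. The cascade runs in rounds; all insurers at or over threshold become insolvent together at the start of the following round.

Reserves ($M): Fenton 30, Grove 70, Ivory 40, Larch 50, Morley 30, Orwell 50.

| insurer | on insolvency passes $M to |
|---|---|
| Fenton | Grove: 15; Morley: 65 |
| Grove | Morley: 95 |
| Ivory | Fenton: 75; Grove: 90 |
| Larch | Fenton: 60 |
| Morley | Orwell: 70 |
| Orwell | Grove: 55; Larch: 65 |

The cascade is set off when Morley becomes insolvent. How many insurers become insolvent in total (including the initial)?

Round 1 — Morley becomes insolvent (initial).
  Orwell: +70 → 70 ≥ 50
Round 2 — Orwell becomes insolvent.
  Grove: +55 → 55 < 70
  Larch: +65 → 65 ≥ 50
Round 3 — Larch becomes insolvent.
  Fenton: +60 → 60 ≥ 30
Round 4 — Fenton becomes insolvent.
  Grove: +15 → 70 ≥ 70
Round 5 — Grove becomes insolvent.
No further insolvencies.

5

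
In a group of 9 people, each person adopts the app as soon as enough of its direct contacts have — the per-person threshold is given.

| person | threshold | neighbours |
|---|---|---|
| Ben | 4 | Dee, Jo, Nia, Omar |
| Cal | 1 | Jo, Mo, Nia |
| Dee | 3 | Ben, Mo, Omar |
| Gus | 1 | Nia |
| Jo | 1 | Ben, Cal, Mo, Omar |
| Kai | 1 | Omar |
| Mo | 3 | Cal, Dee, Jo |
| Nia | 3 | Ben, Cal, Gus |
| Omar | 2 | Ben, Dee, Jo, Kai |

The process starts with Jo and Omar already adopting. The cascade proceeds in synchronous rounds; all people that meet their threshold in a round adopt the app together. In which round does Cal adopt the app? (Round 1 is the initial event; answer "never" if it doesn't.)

Round 1 — Jo, Omar adopt the app (initial).
Round 2 — checking thresholds:
  Ben: 2 of 4 neighbours < 4, below threshold.
  Cal: 1 of 3 neighbours ≥ 1, adopts the app.
  Dee: 1 of 3 neighbours < 3, below threshold.
  Kai: 1 of 1 neighbours ≥ 1, adopts the app.
  Mo: 1 of 3 neighbours < 3, below threshold.
Round 3 — no new adoptions; cascade stops.

2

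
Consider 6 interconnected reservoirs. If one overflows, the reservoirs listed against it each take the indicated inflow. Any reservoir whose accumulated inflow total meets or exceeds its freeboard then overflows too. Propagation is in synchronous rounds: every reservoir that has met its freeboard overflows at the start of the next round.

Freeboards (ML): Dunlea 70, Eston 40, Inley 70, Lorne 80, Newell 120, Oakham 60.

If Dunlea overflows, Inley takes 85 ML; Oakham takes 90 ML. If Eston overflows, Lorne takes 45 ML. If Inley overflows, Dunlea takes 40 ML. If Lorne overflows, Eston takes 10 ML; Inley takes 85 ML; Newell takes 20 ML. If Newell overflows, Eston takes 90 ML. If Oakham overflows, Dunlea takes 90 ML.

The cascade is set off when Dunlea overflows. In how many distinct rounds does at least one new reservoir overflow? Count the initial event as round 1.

Round 1 — Dunlea overflows (initial).
  Inley: +85 → 85 ≥ 70
  Oakham: +90 → 90 ≥ 60
Round 2 — Inley, Oakham overflow.
No further overflows.

2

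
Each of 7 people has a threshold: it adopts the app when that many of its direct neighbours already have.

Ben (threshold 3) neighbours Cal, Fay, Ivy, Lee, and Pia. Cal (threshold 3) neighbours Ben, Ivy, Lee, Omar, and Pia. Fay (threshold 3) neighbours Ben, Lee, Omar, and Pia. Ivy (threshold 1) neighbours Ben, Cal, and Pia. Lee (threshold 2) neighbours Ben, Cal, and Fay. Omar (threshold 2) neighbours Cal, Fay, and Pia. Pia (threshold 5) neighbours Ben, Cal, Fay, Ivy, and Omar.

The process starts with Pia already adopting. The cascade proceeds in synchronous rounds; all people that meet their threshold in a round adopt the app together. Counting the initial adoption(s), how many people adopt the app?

Round 1 — Pia adopts the app (initial).
Round 2 — checking thresholds:
  Ben: 1 of 5 neighbours < 3, not yet.
  Cal: 1 of 5 neighbours < 3, not yet.
  Fay: 1 of 4 neighbours < 3, not yet.
  Ivy: 1 of 3 neighbours ≥ 1, adopts the app.
  Omar: 1 of 3 neighbours < 2, not yet.
Round 3 — no new adoptions; cascade stops.

2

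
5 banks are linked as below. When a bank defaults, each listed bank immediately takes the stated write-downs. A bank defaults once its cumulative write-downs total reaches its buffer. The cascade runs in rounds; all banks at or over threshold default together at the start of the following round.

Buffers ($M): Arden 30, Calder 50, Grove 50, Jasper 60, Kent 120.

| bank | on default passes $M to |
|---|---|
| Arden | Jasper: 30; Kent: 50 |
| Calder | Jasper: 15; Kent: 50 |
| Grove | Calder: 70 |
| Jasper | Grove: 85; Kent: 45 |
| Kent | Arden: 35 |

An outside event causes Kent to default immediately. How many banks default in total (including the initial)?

Round 1 — Kent defaults (initial).
  Arden: +35 → 35 ≥ 30
Round 2 — Arden defaults.
  Jasper: +30 → 30 < 60
No further defaults.

2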